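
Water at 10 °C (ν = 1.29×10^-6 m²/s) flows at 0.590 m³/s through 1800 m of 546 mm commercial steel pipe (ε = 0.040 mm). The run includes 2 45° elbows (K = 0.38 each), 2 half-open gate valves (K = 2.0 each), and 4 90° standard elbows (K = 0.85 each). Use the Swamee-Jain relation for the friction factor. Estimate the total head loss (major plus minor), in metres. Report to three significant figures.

V = 4Q/(πD²) = 2.520 m/s; V²/2g = 0.3236 m
Re = 1.07×10^6, ε/D = 7.33×10^-5 → f = 0.01301 (Swamee-Jain)
Major: h_f = f(L/D)·V²/2g = 0.01301·3297·0.3236 = 13.88 m
Minor: ΣK = 8.16; h_m = ΣK·V²/2g = 2.641 m
Total H_L = 13.88 + 2.641 = 16.52 m

H_L ≈ 16.5 m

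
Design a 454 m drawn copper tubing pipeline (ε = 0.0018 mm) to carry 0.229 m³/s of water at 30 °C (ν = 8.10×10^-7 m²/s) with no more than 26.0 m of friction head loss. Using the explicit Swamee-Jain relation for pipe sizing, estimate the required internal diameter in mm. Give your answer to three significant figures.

Swamee-Jain (Type III): D = 0.66·[ε^1.25·(LQ²/(gh_f))^4.75 + ν·Q^9.4·(L/(gh_f))^5.2]^0.04
LQ²/(gh_f) = 0.09334; L/(gh_f) = 1.780
Term 1 = ε^1.25·(…)^4.75 = 8.45×10^-13; Term 2 = ν·Q^9.4·(…)^5.2 = 1.56×10^-11
D = 0.66·(8.45×10^-13 + 1.56×10^-11)^0.04 = 0.2444 m = 244 mm
Check: V = 4.88 m/s, Re = 1.47×10^6, f = 0.01112, h_f = 25.1 m ≈ 26.0 m ✓

D ≈ 244 mm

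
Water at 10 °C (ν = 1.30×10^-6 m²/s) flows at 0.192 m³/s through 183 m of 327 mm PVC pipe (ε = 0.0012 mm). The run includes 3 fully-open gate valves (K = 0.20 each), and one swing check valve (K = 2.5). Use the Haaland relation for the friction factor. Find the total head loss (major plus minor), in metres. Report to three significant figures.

H_L ≈ 2.73 m

V = 4Q/(πD²) = 2.286 m/s; V²/2g = 0.2664 m
Re = 5.75×10^5, ε/D = 3.67×10^-6 → f = 0.01279 (Haaland)
Major: h_f = f(L/D)·V²/2g = 0.01279·559.6·0.2664 = 1.906 m
Minor: ΣK = 3.10; h_m = ΣK·V²/2g = 0.8258 m
Total H_L = 1.906 + 0.8258 = 2.732 m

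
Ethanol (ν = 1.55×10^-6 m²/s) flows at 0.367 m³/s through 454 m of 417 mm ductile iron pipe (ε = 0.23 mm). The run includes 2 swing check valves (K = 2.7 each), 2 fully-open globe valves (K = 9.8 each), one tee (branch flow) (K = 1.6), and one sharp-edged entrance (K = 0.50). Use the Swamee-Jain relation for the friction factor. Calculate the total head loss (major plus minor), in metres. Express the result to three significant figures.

H_L ≈ 17.1 m

V = 4Q/(πD²) = 2.687 m/s; V²/2g = 0.3681 m
Re = 7.23×10^5, ε/D = 5.52×10^-4 → f = 0.01782 (Swamee-Jain)
Major: h_f = f(L/D)·V²/2g = 0.01782·1089·0.3681 = 7.141 m
Minor: ΣK = 27.1; h_m = ΣK·V²/2g = 9.974 m
Total H_L = 7.141 + 9.974 = 17.11 m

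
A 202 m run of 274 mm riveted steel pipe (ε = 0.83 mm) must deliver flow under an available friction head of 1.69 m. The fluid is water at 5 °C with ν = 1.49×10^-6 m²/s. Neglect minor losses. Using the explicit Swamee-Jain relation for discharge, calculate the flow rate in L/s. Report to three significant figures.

Q ≈ 76.4 L/s

Swamee-Jain (Type II): Q = -0.965·√(gD⁵h_f/L)·ln[ε/(3.7D) + √(3.17ν²L/(gD³h_f))]
√(gD⁵h_f/L) = √(9.81·0.274⁵·1.69/202) = 0.01126
ε/(3.7D) = 8.19×10^-4; √(3.17ν²L/(gD³h_f)) = 6.46×10^-5
Q = -0.965·0.01126·ln(8.833×10^-4) = 0.07640 m³/s
Check: V = 1.30 m/s, Re = 2.38×10^5, f = 0.02696, h_f = 1.70 m ≈ 1.69 m ✓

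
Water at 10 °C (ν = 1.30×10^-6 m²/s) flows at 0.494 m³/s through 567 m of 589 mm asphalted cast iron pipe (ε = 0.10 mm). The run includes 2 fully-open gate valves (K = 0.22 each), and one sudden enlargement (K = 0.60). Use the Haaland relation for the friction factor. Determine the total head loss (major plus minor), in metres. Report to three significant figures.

V = 4Q/(πD²) = 1.813 m/s; V²/2g = 0.1675 m
Re = 8.21×10^5, ε/D = 1.70×10^-4 → f = 0.01443 (Haaland)
Major: h_f = f(L/D)·V²/2g = 0.01443·962.6·0.1675 = 2.327 m
Minor: ΣK = 1.04; h_m = ΣK·V²/2g = 0.1742 m
Total H_L = 2.327 + 0.1742 = 2.501 m

H_L ≈ 2.50 m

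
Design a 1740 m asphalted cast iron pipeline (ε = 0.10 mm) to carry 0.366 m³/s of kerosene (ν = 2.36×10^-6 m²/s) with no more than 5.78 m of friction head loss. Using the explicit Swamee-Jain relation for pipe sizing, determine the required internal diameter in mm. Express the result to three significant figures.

D ≈ 562 mm

Swamee-Jain (Type III): D = 0.66·[ε^1.25·(LQ²/(gh_f))^4.75 + ν·Q^9.4·(L/(gh_f))^5.2]^0.04
LQ²/(gh_f) = 4.111; L/(gh_f) = 30.69
Term 1 = ε^1.25·(…)^4.75 = 0.00824; Term 2 = ν·Q^9.4·(…)^5.2 = 0.0100
D = 0.66·(0.00824 + 0.0100)^0.04 = 0.5624 m = 562 mm
Check: V = 1.47 m/s, Re = 3.51×10^5, f = 0.01585, h_f = 5.43 m ≈ 5.78 m ✓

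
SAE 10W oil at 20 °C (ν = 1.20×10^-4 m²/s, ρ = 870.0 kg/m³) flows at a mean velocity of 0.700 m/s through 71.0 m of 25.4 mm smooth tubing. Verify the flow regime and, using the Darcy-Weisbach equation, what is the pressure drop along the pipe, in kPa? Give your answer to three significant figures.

Re = VD/ν = 0.700·0.02540/1.20×10^-4 = 148 → laminar (Re < 2300)
f = 64/Re = 0.4319
h_f = f(L/D)V²/(2g) = 0.4319·(71.0/0.02540)·0.700²/(2·9.81) = 30.15 m
Δp = ρg·h_f = 870.0·9.81·30.15 = 257.4 kPa

Δp ≈ 257 kPa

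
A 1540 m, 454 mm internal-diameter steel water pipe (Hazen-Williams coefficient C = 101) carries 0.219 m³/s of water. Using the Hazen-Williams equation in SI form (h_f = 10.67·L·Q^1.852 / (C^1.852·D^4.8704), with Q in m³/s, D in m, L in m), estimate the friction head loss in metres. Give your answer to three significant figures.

h_f = 10.67·1540·0.219^1.852 / (101^1.852·0.454^4.8704) = 8.963 m

h_f ≈ 8.96 m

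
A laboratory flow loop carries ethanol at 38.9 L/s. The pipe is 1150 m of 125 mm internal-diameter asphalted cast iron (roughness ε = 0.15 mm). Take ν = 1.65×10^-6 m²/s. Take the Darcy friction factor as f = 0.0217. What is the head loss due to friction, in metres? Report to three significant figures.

V = 4Q/(πD²) = 4·0.0389/(π·0.125²) = 3.170 m/s
h_f = f(L/D)V²/(2g) = 0.02170·(1150/0.125)·3.170²/(2·9.81) = 102.2 m

h_f ≈ 102 m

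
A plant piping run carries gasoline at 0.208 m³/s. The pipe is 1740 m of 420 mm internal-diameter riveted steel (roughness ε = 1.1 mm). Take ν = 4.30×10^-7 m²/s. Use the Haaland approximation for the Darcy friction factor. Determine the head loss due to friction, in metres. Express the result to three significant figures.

V = 4Q/(πD²) = 4·0.208/(π·0.420²) = 1.501 m/s
Re = VD/ν = 1.501·0.420/4.30×10^-7 = 1.47×10^6 → turbulent
ε/D = 1.1/420 = 0.00262
Haaland: f = 0.02534
h_f = f(L/D)V²/(2g) = 0.02534·(1740/0.420)·1.501²/(2·9.81) = 12.06 m

h_f ≈ 12.1 m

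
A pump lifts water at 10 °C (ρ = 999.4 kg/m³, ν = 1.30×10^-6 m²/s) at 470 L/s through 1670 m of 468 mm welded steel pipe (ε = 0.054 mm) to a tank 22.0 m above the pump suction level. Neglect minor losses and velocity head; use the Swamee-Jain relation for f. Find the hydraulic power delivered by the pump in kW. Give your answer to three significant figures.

P_hyd ≈ 187 kW

V = 4Q/(πD²) = 2.732 m/s; Re = 9.84×10^5; ε/D = 1.15×10^-4; f = 0.01375
h_f = f(L/D)V²/2g = 18.66 m
Total head H = z + h_f = 22.0 + 18.66 = 40.66 m
P_hyd = ρgQH = 999.4·9.81·0.470·40.66 = 187.4 kW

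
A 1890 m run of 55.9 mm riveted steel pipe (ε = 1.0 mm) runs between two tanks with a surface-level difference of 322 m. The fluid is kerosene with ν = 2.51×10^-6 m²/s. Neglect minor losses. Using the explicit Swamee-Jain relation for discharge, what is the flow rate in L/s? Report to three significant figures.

Swamee-Jain (Type II): Q = -0.965·√(gD⁵h_f/L)·ln[ε/(3.7D) + √(3.17ν²L/(gD³h_f))]
√(gD⁵h_f/L) = √(9.81·0.0559⁵·322/1890) = 9.551×10^-4
ε/(3.7D) = 0.00483; √(3.17ν²L/(gD³h_f)) = 2.62×10^-4
Q = -0.965·9.551×10^-4·ln(0.005096) = 0.004866 m³/s
Check: V = 1.98 m/s, Re = 4.42×10^4, f = 0.04797, h_f = 325 m ≈ 322 m ✓

Q ≈ 4.87 L/s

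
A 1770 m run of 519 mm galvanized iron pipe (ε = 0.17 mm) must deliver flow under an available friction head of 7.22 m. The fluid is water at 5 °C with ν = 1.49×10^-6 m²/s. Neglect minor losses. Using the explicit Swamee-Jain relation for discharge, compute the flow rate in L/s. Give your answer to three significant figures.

Swamee-Jain (Type II): Q = -0.965·√(gD⁵h_f/L)·ln[ε/(3.7D) + √(3.17ν²L/(gD³h_f))]
√(gD⁵h_f/L) = √(9.81·0.519⁵·7.22/1770) = 0.03882
ε/(3.7D) = 8.85×10^-5; √(3.17ν²L/(gD³h_f)) = 3.55×10^-5
Q = -0.965·0.03882·ln(1.240×10^-4) = 0.3370 m³/s
Check: V = 1.59 m/s, Re = 5.55×10^5, f = 0.01648, h_f = 7.27 m ≈ 7.22 m ✓

Q ≈ 337 L/s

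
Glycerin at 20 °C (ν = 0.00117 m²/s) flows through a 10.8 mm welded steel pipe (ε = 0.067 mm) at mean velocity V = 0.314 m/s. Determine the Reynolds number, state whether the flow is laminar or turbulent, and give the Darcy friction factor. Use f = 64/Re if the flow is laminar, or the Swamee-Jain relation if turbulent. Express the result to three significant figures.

Re ≈ 2.90; laminar; f = 64/Re ≈ 22.1

Re = VD/ν = 0.3140·0.0108/0.00117 = 2.90
Re < 2300 → laminar → f = 64/Re = 22.08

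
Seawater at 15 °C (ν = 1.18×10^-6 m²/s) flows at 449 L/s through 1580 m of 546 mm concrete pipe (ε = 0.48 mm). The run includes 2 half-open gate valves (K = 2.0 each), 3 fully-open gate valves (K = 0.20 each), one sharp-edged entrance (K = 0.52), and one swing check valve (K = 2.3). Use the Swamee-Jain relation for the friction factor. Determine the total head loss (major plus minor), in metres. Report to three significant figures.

V = 4Q/(πD²) = 1.918 m/s; V²/2g = 0.1874 m
Re = 8.87×10^5, ε/D = 8.79×10^-4 → f = 0.01951 (Swamee-Jain)
Major: h_f = f(L/D)·V²/2g = 0.01951·2894·0.1874 = 10.58 m
Minor: ΣK = 7.42; h_m = ΣK·V²/2g = 1.391 m
Total H_L = 10.58 + 1.391 = 11.97 m

H_L ≈ 12.0 m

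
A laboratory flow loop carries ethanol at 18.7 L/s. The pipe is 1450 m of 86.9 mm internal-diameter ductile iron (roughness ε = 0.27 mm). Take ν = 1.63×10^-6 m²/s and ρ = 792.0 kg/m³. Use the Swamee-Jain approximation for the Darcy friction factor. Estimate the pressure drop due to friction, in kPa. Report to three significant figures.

Δp ≈ 1800 kPa

V = 4Q/(πD²) = 4·0.0187/(π·0.0869²) = 3.153 m/s
Re = VD/ν = 3.153·0.0869/1.63×10^-6 = 1.68×10^5 → turbulent
ε/D = 0.27/86.9 = 0.00311
Swamee-Jain: f = 0.02740
h_f = f(L/D)V²/(2g) = 0.02740·(1450/0.0869)·3.153²/(2·9.81) = 231.6 m
Δp = ρg·h_f = 792.0·9.81·231.6 = 1800 kPa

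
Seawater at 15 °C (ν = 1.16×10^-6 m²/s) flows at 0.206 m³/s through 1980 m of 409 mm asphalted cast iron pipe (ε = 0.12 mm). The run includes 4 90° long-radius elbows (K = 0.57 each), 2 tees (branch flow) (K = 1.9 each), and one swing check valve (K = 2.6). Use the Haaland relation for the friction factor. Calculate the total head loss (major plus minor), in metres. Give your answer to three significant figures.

H_L ≈ 10.8 m

V = 4Q/(πD²) = 1.568 m/s; V²/2g = 0.1253 m
Re = 5.53×10^5, ε/D = 2.93×10^-4 → f = 0.01600 (Haaland)
Major: h_f = f(L/D)·V²/2g = 0.01600·4841·0.1253 = 9.706 m
Minor: ΣK = 8.68; h_m = ΣK·V²/2g = 1.088 m
Total H_L = 9.706 + 1.088 = 10.79 m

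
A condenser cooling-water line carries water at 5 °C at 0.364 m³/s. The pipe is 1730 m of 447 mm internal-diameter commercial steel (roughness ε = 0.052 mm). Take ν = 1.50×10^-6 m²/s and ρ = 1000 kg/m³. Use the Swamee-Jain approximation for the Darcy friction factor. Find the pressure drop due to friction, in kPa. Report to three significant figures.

V = 4Q/(πD²) = 4·0.364/(π·0.447²) = 2.320 m/s
Re = VD/ν = 2.320·0.447/1.50×10^-6 = 6.91×10^5 → turbulent
ε/D = 0.052/447 = 1.16×10^-4
Swamee-Jain: f = 0.01418
h_f = f(L/D)V²/(2g) = 0.01418·(1730/0.447)·2.320²/(2·9.81) = 15.05 m
Δp = ρg·h_f = 1000·9.81·15.05 = 147.7 kPa

Δp ≈ 148 kPa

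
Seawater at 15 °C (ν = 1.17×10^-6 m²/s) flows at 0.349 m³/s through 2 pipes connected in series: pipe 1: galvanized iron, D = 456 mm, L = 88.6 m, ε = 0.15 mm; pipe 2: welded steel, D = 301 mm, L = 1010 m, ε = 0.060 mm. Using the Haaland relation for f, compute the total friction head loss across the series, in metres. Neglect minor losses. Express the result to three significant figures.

Pipe 1: V = 2.137 m/s, Re = 8.33×10^5, ε/D = 3.29×10^-4, f = 0.01597, h_1 = f(L/D)V²/2g = 0.7222 m
Pipe 2: V = 4.905 m/s, Re = 1.26×10^6, ε/D = 1.99×10^-4, f = 0.01443, h_2 = f(L/D)V²/2g = 59.37 m
Series → Q common, losses add: H = Σh = 60.10 m

H ≈ 60.1 m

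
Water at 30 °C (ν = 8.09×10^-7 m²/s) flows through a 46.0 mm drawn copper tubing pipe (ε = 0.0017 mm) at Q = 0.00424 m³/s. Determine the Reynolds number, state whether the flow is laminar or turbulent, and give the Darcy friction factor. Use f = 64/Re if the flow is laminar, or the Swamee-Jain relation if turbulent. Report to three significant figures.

V = 4Q/(πD²) = 2.551 m/s
Re = VD/ν = 2.551·0.0460/8.09×10^-7 = 1.45×10^5
Re > 4000 → turbulent; ε/D = 3.70×10^-5
Swamee-Jain: f = 0.01683

Re ≈ 1.45×10^5; turbulent; f ≈ 0.0168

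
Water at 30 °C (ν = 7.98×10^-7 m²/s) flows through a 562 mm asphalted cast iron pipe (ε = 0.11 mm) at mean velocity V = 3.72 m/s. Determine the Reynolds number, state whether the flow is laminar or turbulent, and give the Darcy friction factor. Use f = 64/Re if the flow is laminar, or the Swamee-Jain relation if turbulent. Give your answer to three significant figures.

Re = VD/ν = 3.720·0.562/7.98×10^-7 = 2.62×10^6
Re > 4000 → turbulent; ε/D = 1.96×10^-4
Swamee-Jain: f = 0.01414

Re ≈ 2.62×10^6; turbulent; f ≈ 0.0141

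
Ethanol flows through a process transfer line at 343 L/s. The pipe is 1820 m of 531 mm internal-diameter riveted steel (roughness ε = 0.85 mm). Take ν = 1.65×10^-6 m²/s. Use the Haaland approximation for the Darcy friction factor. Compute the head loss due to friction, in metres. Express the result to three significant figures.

h_f ≈ 9.44 m

V = 4Q/(πD²) = 4·0.343/(π·0.531²) = 1.549 m/s
Re = VD/ν = 1.549·0.531/1.65×10^-6 = 4.98×10^5 → turbulent
ε/D = 0.85/531 = 0.00160
Haaland: f = 0.02251
h_f = f(L/D)V²/(2g) = 0.02251·(1820/0.531)·1.549²/(2·9.81) = 9.436 m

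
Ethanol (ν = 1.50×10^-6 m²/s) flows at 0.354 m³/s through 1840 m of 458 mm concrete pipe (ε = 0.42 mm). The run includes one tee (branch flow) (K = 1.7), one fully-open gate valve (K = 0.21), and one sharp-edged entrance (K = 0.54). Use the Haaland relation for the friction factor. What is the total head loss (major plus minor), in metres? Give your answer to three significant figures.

H_L ≈ 19.2 m

V = 4Q/(πD²) = 2.149 m/s; V²/2g = 0.2353 m
Re = 6.56×10^5, ε/D = 9.17×10^-4 → f = 0.01969 (Haaland)
Major: h_f = f(L/D)·V²/2g = 0.01969·4017·0.2353 = 18.62 m
Minor: ΣK = 2.45; h_m = ΣK·V²/2g = 0.5765 m
Total H_L = 18.62 + 0.5765 = 19.20 m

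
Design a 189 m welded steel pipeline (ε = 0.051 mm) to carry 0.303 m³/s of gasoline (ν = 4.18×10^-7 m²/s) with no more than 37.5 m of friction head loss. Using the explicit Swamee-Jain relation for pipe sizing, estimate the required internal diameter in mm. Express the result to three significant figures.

D ≈ 226 mm

Swamee-Jain (Type III): D = 0.66·[ε^1.25·(LQ²/(gh_f))^4.75 + ν·Q^9.4·(L/(gh_f))^5.2]^0.04
LQ²/(gh_f) = 0.04717; L/(gh_f) = 0.5138
Term 1 = ε^1.25·(…)^4.75 = 2.16×10^-12; Term 2 = ν·Q^9.4·(…)^5.2 = 1.75×10^-13
D = 0.66·(2.16×10^-12 + 1.75×10^-13)^0.04 = 0.2261 m = 226 mm
Check: V = 7.55 m/s, Re = 4.08×10^6, f = 0.01437, h_f = 34.9 m ≈ 37.5 m ✓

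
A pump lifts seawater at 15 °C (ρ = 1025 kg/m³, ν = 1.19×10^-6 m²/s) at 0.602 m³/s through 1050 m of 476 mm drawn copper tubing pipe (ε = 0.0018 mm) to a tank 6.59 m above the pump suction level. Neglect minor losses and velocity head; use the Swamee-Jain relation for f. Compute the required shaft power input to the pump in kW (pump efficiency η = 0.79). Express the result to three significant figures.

P_shaft ≈ 160 kW

V = 4Q/(πD²) = 3.383 m/s; Re = 1.35×10^6; ε/D = 3.78×10^-6; f = 0.01115
h_f = f(L/D)V²/2g = 14.35 m
Total head H = z + h_f = 6.59 + 14.35 = 20.94 m
P_hyd = ρgQH = 1025·9.81·0.602·20.94 = 126.8 kW
P_shaft = P_hyd/η = 126.8/0.79 = 160.5 kW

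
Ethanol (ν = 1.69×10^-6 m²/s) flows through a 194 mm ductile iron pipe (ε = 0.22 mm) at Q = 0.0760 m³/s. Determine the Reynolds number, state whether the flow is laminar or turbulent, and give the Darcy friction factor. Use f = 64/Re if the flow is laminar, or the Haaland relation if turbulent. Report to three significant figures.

V = 4Q/(πD²) = 2.571 m/s
Re = VD/ν = 2.571·0.194/1.69×10^-6 = 2.95×10^5
Re > 4000 → turbulent; ε/D = 0.00113
Haaland: f = 0.02108

Re ≈ 2.95×10^5; turbulent; f ≈ 0.0211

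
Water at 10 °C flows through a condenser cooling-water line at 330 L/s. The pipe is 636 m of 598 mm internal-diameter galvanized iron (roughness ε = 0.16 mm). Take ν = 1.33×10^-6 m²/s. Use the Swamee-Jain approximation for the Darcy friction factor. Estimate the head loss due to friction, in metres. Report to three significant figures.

V = 4Q/(πD²) = 4·0.330/(π·0.598²) = 1.175 m/s
Re = VD/ν = 1.175·0.598/1.33×10^-6 = 5.28×10^5 → turbulent
ε/D = 0.16/598 = 2.68×10^-4
Swamee-Jain: f = 0.01604
h_f = f(L/D)V²/(2g) = 0.01604·(636/0.598)·1.175²/(2·9.81) = 1.201 m

h_f ≈ 1.20 m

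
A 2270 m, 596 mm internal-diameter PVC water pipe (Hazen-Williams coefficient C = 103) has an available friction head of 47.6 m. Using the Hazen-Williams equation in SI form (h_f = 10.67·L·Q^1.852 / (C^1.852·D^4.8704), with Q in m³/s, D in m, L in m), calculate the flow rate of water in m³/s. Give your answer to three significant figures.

Rearranging: Q = [h_f·C^1.852·D^4.8704 / (10.67·L)]^(1/1.852)
Q = [47.6·103^1.852·0.596^4.8704 / (10.67·2270)]^0.540 = 0.9127 m³/s

Q ≈ 0.913 m³/s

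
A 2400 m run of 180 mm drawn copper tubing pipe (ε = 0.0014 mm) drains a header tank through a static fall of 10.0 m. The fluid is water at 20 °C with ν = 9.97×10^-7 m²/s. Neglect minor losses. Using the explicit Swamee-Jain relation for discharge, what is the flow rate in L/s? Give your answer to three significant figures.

Swamee-Jain (Type II): Q = -0.965·√(gD⁵h_f/L)·ln[ε/(3.7D) + √(3.17ν²L/(gD³h_f))]
√(gD⁵h_f/L) = √(9.81·0.180⁵·10.0/2400) = 0.002779
ε/(3.7D) = 2.10×10^-6; √(3.17ν²L/(gD³h_f)) = 1.15×10^-4
Q = -0.965·0.002779·ln(1.171×10^-4) = 0.02428 m³/s
Check: V = 0.954 m/s, Re = 1.72×10^5, f = 0.01606, h_f = 9.93 m ≈ 10.0 m ✓

Q ≈ 24.3 L/s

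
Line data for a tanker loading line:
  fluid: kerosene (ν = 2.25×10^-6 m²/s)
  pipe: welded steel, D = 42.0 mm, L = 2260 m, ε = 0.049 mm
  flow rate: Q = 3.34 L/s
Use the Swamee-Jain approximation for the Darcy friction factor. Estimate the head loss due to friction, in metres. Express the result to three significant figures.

h_f ≈ 398 m

V = 4Q/(πD²) = 4·0.00334/(π·0.0420²) = 2.411 m/s
Re = VD/ν = 2.411·0.0420/2.25×10^-6 = 4.50×10^4 → turbulent
ε/D = 0.049/42.0 = 0.00117
Swamee-Jain: f = 0.02500
h_f = f(L/D)V²/(2g) = 0.02500·(2260/0.0420)·2.411²/(2·9.81) = 398.4 m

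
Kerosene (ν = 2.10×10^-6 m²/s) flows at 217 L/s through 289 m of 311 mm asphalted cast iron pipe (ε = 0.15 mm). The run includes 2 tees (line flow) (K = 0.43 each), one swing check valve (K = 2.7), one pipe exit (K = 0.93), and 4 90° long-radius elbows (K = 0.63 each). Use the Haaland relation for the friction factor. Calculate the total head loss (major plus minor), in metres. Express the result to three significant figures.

H_L ≈ 9.72 m

V = 4Q/(πD²) = 2.857 m/s; V²/2g = 0.4159 m
Re = 4.23×10^5, ε/D = 4.82×10^-4 → f = 0.01761 (Haaland)
Major: h_f = f(L/D)·V²/2g = 0.01761·929.3·0.4159 = 6.805 m
Minor: ΣK = 7.01; h_m = ΣK·V²/2g = 2.916 m
Total H_L = 6.805 + 2.916 = 9.720 m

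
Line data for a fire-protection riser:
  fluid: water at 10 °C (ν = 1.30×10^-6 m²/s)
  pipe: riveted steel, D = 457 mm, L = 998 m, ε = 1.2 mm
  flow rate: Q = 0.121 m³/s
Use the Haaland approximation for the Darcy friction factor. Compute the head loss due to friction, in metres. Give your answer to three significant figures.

h_f ≈ 1.56 m

V = 4Q/(πD²) = 4·0.121/(π·0.457²) = 0.7377 m/s
Re = VD/ν = 0.7377·0.457/1.30×10^-6 = 2.59×10^5 → turbulent
ε/D = 1.2/457 = 0.00263
Haaland: f = 0.02577
h_f = f(L/D)V²/(2g) = 0.02577·(998/0.457)·0.7377²/(2·9.81) = 1.561 m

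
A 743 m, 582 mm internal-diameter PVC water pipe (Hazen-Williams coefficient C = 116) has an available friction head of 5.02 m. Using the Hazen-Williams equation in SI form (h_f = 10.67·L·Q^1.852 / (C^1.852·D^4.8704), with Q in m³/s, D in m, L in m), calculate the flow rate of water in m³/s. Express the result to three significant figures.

Rearranging: Q = [h_f·C^1.852·D^4.8704 / (10.67·L)]^(1/1.852)
Q = [5.02·116^1.852·0.582^4.8704 / (10.67·743)]^0.540 = 0.5239 m³/s

Q ≈ 0.524 m³/s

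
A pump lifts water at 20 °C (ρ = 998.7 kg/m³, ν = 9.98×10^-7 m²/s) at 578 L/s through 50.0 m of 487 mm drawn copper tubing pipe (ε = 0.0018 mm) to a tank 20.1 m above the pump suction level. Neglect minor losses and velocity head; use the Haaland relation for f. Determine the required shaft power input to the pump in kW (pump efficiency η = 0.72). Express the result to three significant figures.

V = 4Q/(πD²) = 3.103 m/s; Re = 1.51×10^6; ε/D = 3.70×10^-6; f = 0.01090
h_f = f(L/D)V²/2g = 0.5493 m
Total head H = z + h_f = 20.1 + 0.5493 = 20.65 m
P_hyd = ρgQH = 998.7·9.81·0.578·20.65 = 116.9 kW
P_shaft = P_hyd/η = 116.9/0.72 = 162.4 kW

P_shaft ≈ 162 kW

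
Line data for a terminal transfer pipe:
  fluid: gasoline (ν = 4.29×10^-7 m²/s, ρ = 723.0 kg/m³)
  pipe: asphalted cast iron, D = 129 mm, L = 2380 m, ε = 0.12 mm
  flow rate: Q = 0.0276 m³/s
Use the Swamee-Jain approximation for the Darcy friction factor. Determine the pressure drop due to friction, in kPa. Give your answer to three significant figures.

Δp ≈ 592 kPa

V = 4Q/(πD²) = 4·0.0276/(π·0.129²) = 2.112 m/s
Re = VD/ν = 2.112·0.129/4.29×10^-7 = 6.35×10^5 → turbulent
ε/D = 0.12/129 = 9.30×10^-4
Swamee-Jain: f = 0.01991
h_f = f(L/D)V²/(2g) = 0.01991·(2380/0.129)·2.112²/(2·9.81) = 83.47 m
Δp = ρg·h_f = 723.0·9.81·83.47 = 592.0 kPa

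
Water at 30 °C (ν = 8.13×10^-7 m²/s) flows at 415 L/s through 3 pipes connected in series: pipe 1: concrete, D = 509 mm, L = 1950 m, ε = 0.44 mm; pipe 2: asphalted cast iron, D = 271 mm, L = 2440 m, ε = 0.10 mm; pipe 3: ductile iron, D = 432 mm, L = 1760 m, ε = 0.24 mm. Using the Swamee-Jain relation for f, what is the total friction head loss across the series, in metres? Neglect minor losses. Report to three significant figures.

Pipe 1: V = 2.039 m/s, Re = 1.28×10^6, ε/D = 8.64×10^-4, f = 0.01930, h_1 = f(L/D)V²/2g = 15.68 m
Pipe 2: V = 7.195 m/s, Re = 2.40×10^6, ε/D = 3.69×10^-4, f = 0.01596, h_2 = f(L/D)V²/2g = 379.1 m
Pipe 3: V = 2.831 m/s, Re = 1.50×10^6, ε/D = 5.56×10^-4, f = 0.01750, h_3 = f(L/D)V²/2g = 29.13 m
Series → Q common, losses add: H = Σh = 423.9 m

H ≈ 424 m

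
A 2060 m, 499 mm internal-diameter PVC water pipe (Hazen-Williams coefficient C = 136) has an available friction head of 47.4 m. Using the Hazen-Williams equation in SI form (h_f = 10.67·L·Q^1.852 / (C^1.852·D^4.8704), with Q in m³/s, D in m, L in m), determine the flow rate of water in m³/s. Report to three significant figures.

Q ≈ 0.794 m³/s

Rearranging: Q = [h_f·C^1.852·D^4.8704 / (10.67·L)]^(1/1.852)
Q = [47.4·136^1.852·0.499^4.8704 / (10.67·2060)]^0.540 = 0.7942 m³/s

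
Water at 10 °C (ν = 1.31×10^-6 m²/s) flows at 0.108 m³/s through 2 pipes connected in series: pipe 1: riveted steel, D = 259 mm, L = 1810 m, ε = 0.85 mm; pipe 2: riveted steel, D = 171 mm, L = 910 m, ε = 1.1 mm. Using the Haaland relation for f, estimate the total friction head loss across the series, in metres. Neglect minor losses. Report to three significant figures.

H ≈ 239 m

Pipe 1: V = 2.050 m/s, Re = 4.05×10^5, ε/D = 0.00328, f = 0.02717, h_1 = f(L/D)V²/2g = 40.67 m
Pipe 2: V = 4.703 m/s, Re = 6.14×10^5, ε/D = 0.00643, f = 0.03301, h_2 = f(L/D)V²/2g = 198.0 m
Series → Q common, losses add: H = Σh = 238.7 m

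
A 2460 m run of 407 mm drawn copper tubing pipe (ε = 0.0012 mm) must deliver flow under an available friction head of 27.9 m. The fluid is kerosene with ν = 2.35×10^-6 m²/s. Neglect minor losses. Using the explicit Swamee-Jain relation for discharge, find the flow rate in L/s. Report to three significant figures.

Swamee-Jain (Type II): Q = -0.965·√(gD⁵h_f/L)·ln[ε/(3.7D) + √(3.17ν²L/(gD³h_f))]
√(gD⁵h_f/L) = √(9.81·0.407⁵·27.9/2460) = 0.03525
ε/(3.7D) = 7.97×10^-7; √(3.17ν²L/(gD³h_f)) = 4.83×10^-5
Q = -0.965·0.03525·ln(4.911×10^-5) = 0.3375 m³/s
Check: V = 2.59 m/s, Re = 4.49×10^5, f = 0.01339, h_f = 27.8 m ≈ 27.9 m ✓

Q ≈ 337 L/s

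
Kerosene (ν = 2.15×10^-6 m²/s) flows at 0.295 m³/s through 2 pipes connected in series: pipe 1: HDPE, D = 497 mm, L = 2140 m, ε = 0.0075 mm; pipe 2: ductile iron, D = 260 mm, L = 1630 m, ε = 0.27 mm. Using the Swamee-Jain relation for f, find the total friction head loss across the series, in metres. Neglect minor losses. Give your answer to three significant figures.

Pipe 1: V = 1.521 m/s, Re = 3.52×10^5, ε/D = 1.51×10^-5, f = 0.01415, h_1 = f(L/D)V²/2g = 7.181 m
Pipe 2: V = 5.556 m/s, Re = 6.72×10^5, ε/D = 0.00104, f = 0.02036, h_2 = f(L/D)V²/2g = 200.9 m
Series → Q common, losses add: H = Σh = 208.0 m

H ≈ 208 m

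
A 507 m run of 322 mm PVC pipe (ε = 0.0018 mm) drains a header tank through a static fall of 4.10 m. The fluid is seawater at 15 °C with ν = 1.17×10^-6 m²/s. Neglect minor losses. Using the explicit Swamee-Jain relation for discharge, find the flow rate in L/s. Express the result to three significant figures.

Q ≈ 161 L/s

Swamee-Jain (Type II): Q = -0.965·√(gD⁵h_f/L)·ln[ε/(3.7D) + √(3.17ν²L/(gD³h_f))]
√(gD⁵h_f/L) = √(9.81·0.322⁵·4.10/507) = 0.01657
ε/(3.7D) = 1.51×10^-6; √(3.17ν²L/(gD³h_f)) = 4.05×10^-5
Q = -0.965·0.01657·ln(4.199×10^-5) = 0.1612 m³/s
Check: V = 1.98 m/s, Re = 5.45×10^5, f = 0.01299, h_f = 4.08 m ≈ 4.10 m ✓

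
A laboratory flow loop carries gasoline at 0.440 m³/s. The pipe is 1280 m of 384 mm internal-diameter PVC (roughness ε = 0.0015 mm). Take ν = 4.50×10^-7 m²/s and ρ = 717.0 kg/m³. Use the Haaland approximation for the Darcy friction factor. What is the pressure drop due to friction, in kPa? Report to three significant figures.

Δp ≈ 168 kPa

V = 4Q/(πD²) = 4·0.440/(π·0.384²) = 3.799 m/s
Re = VD/ν = 3.799·0.384/4.50×10^-7 = 3.24×10^6 → turbulent
ε/D = 0.0015/384 = 3.91×10^-6
Haaland: f = 0.009748
h_f = f(L/D)V²/(2g) = 0.009748·(1280/0.384)·3.799²/(2·9.81) = 23.90 m
Δp = ρg·h_f = 717.0·9.81·23.90 = 168.1 kPa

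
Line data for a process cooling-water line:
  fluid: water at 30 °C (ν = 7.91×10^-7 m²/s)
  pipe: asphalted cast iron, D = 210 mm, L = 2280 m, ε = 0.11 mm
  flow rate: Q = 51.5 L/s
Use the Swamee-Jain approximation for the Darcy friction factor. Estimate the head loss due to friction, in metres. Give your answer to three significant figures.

V = 4Q/(πD²) = 4·0.0515/(π·0.210²) = 1.487 m/s
Re = VD/ν = 1.487·0.210/7.91×10^-7 = 3.95×10^5 → turbulent
ε/D = 0.11/210 = 5.24×10^-4
Swamee-Jain: f = 0.01815
h_f = f(L/D)V²/(2g) = 0.01815·(2280/0.210)·1.487²/(2·9.81) = 22.20 m

h_f ≈ 22.2 m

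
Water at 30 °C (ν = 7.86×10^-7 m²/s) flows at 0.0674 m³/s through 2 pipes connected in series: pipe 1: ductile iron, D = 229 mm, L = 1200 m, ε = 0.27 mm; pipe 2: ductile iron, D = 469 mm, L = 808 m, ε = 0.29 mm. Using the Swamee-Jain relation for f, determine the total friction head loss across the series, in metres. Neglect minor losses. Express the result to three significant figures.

H ≈ 15.4 m

Pipe 1: V = 1.636 m/s, Re = 4.77×10^5, ε/D = 0.00118, f = 0.02113, h_1 = f(L/D)V²/2g = 15.11 m
Pipe 2: V = 0.3901 m/s, Re = 2.33×10^5, ε/D = 6.18×10^-4, f = 0.01930, h_2 = f(L/D)V²/2g = 0.2580 m
Series → Q common, losses add: H = Σh = 15.37 m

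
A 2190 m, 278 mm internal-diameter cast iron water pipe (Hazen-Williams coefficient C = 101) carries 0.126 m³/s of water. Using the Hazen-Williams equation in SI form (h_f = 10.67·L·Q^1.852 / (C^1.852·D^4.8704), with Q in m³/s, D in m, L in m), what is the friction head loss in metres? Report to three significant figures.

h_f = 10.67·2190·0.126^1.852 / (101^1.852·0.278^4.8704) = 49.91 m

h_f ≈ 49.9 m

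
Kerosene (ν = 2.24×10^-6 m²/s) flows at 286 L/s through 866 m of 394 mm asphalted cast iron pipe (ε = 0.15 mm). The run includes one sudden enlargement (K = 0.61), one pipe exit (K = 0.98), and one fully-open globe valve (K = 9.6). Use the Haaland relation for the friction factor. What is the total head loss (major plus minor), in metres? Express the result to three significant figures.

H_L ≈ 13.6 m

V = 4Q/(πD²) = 2.346 m/s; V²/2g = 0.2805 m
Re = 4.13×10^5, ε/D = 3.81×10^-4 → f = 0.01696 (Haaland)
Major: h_f = f(L/D)·V²/2g = 0.01696·2198·0.2805 = 10.45 m
Minor: ΣK = 11.2; h_m = ΣK·V²/2g = 3.138 m
Total H_L = 10.45 + 3.138 = 13.59 m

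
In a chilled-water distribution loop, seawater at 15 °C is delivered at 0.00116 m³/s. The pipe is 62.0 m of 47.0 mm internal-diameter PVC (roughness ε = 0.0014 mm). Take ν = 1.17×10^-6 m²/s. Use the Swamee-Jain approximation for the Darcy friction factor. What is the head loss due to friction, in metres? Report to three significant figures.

V = 4Q/(πD²) = 4·0.00116/(π·0.0470²) = 0.6686 m/s
Re = VD/ν = 0.6686·0.0470/1.17×10^-6 = 2.69×10^4 → turbulent
ε/D = 0.0014/47.0 = 2.98×10^-5
Swamee-Jain: f = 0.02409
h_f = f(L/D)V²/(2g) = 0.02409·(62.0/0.0470)·0.6686²/(2·9.81) = 0.7241 m

h_f ≈ 0.724 m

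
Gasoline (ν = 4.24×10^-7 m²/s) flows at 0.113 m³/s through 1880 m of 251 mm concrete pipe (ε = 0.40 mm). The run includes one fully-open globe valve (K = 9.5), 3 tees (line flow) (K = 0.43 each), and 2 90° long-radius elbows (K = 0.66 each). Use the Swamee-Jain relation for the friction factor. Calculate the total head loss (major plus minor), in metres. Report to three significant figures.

H_L ≈ 47.6 m

V = 4Q/(πD²) = 2.284 m/s; V²/2g = 0.2658 m
Re = 1.35×10^6, ε/D = 0.00159 → f = 0.02230 (Swamee-Jain)
Major: h_f = f(L/D)·V²/2g = 0.02230·7490·0.2658 = 44.39 m
Minor: ΣK = 12.1; h_m = ΣK·V²/2g = 3.219 m
Total H_L = 44.39 + 3.219 = 47.61 m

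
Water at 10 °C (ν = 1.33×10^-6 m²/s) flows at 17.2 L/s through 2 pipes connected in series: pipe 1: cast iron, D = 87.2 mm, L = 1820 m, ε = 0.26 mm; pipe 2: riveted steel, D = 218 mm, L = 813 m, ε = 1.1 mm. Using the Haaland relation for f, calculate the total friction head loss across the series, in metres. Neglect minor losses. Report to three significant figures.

H ≈ 238 m

Pipe 1: V = 2.880 m/s, Re = 1.89×10^5, ε/D = 0.00298, f = 0.02681, h_1 = f(L/D)V²/2g = 236.6 m
Pipe 2: V = 0.4608 m/s, Re = 7.55×10^4, ε/D = 0.00505, f = 0.03162, h_2 = f(L/D)V²/2g = 1.276 m
Series → Q common, losses add: H = Σh = 237.9 m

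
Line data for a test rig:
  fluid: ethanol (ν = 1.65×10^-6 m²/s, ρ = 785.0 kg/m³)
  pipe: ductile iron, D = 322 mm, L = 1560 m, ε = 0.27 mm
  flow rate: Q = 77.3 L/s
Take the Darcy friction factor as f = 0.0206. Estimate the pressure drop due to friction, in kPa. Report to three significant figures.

V = 4Q/(πD²) = 4·0.0773/(π·0.322²) = 0.9492 m/s
h_f = f(L/D)V²/(2g) = 0.02060·(1560/0.322)·0.9492²/(2·9.81) = 4.583 m
Δp = ρg·h_f = 785.0·9.81·4.583 = 35.30 kPa

Δp ≈ 35.3 kPa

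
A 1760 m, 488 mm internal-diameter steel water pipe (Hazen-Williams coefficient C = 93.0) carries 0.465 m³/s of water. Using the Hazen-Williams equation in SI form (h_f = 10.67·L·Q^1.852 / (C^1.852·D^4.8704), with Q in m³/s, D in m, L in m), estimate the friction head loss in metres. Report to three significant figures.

h_f = 10.67·1760·0.465^1.852 / (93.0^1.852·0.488^4.8704) = 33.86 m

h_f ≈ 33.9 m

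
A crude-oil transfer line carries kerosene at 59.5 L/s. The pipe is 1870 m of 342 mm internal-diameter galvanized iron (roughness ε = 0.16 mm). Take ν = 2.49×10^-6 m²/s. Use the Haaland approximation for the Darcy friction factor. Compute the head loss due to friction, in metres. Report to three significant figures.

V = 4Q/(πD²) = 4·0.0595/(π·0.342²) = 0.6477 m/s
Re = VD/ν = 0.6477·0.342/2.49×10^-6 = 8.90×10^4 → turbulent
ε/D = 0.16/342 = 4.68×10^-4
Haaland: f = 0.02025
h_f = f(L/D)V²/(2g) = 0.02025·(1870/0.342)·0.6477²/(2·9.81) = 2.367 m

h_f ≈ 2.37 m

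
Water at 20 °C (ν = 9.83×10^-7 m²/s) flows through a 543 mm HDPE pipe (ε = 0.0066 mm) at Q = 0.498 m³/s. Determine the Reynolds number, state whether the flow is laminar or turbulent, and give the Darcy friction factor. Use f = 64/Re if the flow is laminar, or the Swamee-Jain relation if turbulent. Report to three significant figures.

V = 4Q/(πD²) = 2.151 m/s
Re = VD/ν = 2.151·0.543/9.83×10^-7 = 1.19×10^6
Re > 4000 → turbulent; ε/D = 1.22×10^-5
Swamee-Jain: f = 0.01161

Re ≈ 1.19×10^6; turbulent; f ≈ 0.0116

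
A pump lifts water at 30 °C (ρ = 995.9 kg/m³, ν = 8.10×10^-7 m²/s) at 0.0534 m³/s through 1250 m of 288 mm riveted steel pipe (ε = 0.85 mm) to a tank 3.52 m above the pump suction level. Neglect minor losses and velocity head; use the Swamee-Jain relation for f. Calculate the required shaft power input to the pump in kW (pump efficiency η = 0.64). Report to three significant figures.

P_shaft ≈ 6.10 kW

V = 4Q/(πD²) = 0.8197 m/s; Re = 2.91×10^5; ε/D = 0.00295; f = 0.02666
h_f = f(L/D)V²/2g = 3.964 m
Total head H = z + h_f = 3.52 + 3.964 = 7.484 m
P_hyd = ρgQH = 995.9·9.81·0.0534·7.484 = 3.904 kW
P_shaft = P_hyd/η = 3.904/0.64 = 6.100 kW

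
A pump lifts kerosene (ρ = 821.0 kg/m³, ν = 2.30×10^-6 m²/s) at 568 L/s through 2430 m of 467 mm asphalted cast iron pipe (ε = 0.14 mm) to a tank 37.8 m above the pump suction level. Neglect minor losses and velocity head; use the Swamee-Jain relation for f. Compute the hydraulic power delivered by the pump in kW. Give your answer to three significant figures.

V = 4Q/(πD²) = 3.316 m/s; Re = 6.73×10^5; ε/D = 3.00×10^-4; f = 0.01607
h_f = f(L/D)V²/2g = 46.86 m
Total head H = z + h_f = 37.8 + 46.86 = 84.66 m
P_hyd = ρgQH = 821.0·9.81·0.568·84.66 = 387.3 kW

P_hyd ≈ 387 kW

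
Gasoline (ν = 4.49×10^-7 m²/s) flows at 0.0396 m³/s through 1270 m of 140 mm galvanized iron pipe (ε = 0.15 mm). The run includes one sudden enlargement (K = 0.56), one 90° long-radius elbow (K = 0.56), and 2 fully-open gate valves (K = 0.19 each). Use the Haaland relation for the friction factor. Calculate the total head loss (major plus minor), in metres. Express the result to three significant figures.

H_L ≈ 62.7 m

V = 4Q/(πD²) = 2.572 m/s; V²/2g = 0.3373 m
Re = 8.02×10^5, ε/D = 0.00107 → f = 0.02032 (Haaland)
Major: h_f = f(L/D)·V²/2g = 0.02032·9071·0.3373 = 62.18 m
Minor: ΣK = 1.50; h_m = ΣK·V²/2g = 0.5059 m
Total H_L = 62.18 + 0.5059 = 62.69 m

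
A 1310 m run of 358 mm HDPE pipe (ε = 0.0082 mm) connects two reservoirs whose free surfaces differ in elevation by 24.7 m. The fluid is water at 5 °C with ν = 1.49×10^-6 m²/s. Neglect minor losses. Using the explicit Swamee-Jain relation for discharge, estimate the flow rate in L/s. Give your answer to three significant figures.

Q ≈ 327 L/s

Swamee-Jain (Type II): Q = -0.965·√(gD⁵h_f/L)·ln[ε/(3.7D) + √(3.17ν²L/(gD³h_f))]
√(gD⁵h_f/L) = √(9.81·0.358⁵·24.7/1310) = 0.03298
ε/(3.7D) = 6.19×10^-6; √(3.17ν²L/(gD³h_f)) = 2.88×10^-5
Q = -0.965·0.03298·ln(3.499×10^-5) = 0.3266 m³/s
Check: V = 3.24 m/s, Re = 7.79×10^5, f = 0.01258, h_f = 24.7 m ≈ 24.7 m ✓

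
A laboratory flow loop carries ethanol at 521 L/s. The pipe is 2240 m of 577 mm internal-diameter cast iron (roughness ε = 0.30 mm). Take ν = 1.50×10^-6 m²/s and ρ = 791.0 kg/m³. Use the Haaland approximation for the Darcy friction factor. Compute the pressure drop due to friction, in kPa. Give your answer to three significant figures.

V = 4Q/(πD²) = 4·0.521/(π·0.577²) = 1.992 m/s
Re = VD/ν = 1.992·0.577/1.50×10^-6 = 7.66×10^5 → turbulent
ε/D = 0.30/577 = 5.20×10^-4
Haaland: f = 0.01743
h_f = f(L/D)V²/(2g) = 0.01743·(2240/0.577)·1.992²/(2·9.81) = 13.69 m
Δp = ρg·h_f = 791.0·9.81·13.69 = 106.3 kPa

Δp ≈ 106 kPa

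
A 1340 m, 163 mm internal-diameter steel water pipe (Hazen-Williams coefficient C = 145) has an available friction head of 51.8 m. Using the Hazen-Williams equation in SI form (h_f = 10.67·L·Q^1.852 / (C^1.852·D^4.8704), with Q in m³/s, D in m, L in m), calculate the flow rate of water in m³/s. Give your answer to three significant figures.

Q ≈ 0.0591 m³/s

Rearranging: Q = [h_f·C^1.852·D^4.8704 / (10.67·L)]^(1/1.852)
Q = [51.8·145^1.852·0.163^4.8704 / (10.67·1340)]^0.540 = 0.05910 m³/s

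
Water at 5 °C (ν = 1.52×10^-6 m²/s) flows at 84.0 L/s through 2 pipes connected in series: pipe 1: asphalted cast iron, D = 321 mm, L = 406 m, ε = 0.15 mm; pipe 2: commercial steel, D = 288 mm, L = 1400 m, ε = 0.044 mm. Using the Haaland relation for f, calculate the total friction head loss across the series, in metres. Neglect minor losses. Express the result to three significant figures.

H ≈ 7.90 m

Pipe 1: V = 1.038 m/s, Re = 2.19×10^5, ε/D = 4.67×10^-4, f = 0.01832, h_1 = f(L/D)V²/2g = 1.272 m
Pipe 2: V = 1.289 m/s, Re = 2.44×10^5, ε/D = 1.53×10^-4, f = 0.01610, h_2 = f(L/D)V²/2g = 6.632 m
Series → Q common, losses add: H = Σh = 7.905 m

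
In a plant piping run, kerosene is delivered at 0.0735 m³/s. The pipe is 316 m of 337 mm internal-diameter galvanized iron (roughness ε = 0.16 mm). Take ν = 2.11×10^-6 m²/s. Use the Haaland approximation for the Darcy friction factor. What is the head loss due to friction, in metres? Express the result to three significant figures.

V = 4Q/(πD²) = 4·0.0735/(π·0.337²) = 0.8240 m/s
Re = VD/ν = 0.8240·0.337/2.11×10^-6 = 1.32×10^5 → turbulent
ε/D = 0.16/337 = 4.75×10^-4
Haaland: f = 0.01930
h_f = f(L/D)V²/(2g) = 0.01930·(316/0.337)·0.8240²/(2·9.81) = 0.6264 m

h_f ≈ 0.626 m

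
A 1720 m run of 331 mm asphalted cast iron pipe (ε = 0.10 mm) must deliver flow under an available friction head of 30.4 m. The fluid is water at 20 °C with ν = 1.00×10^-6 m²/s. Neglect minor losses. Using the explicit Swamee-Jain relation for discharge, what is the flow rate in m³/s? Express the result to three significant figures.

Swamee-Jain (Type II): Q = -0.965·√(gD⁵h_f/L)·ln[ε/(3.7D) + √(3.17ν²L/(gD³h_f))]
√(gD⁵h_f/L) = √(9.81·0.331⁵·30.4/1720) = 0.02625
ε/(3.7D) = 8.17×10^-5; √(3.17ν²L/(gD³h_f)) = 2.25×10^-5
Q = -0.965·0.02625·ln(1.041×10^-4) = 0.2323 m³/s
Check: V = 2.70 m/s, Re = 8.93×10^5, f = 0.01586, h_f = 30.6 m ≈ 30.4 m ✓

Q ≈ 0.232 m³/s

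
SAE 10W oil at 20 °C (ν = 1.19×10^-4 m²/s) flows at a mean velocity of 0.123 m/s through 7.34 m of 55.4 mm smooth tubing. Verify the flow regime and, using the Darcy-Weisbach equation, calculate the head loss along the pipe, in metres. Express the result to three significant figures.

h_f ≈ 0.114 m

Re = VD/ν = 0.123·0.05540/1.19×10^-4 = 57.3 → laminar (Re < 2300)
f = 64/Re = 1.118
h_f = f(L/D)V²/(2g) = 1.118·(7.34/0.05540)·0.123²/(2·9.81) = 0.1142 m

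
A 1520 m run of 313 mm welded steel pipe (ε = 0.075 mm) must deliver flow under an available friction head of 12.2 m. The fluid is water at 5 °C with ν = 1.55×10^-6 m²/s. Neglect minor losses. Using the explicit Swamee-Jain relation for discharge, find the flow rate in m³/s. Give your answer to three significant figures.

Q ≈ 0.134 m³/s

Swamee-Jain (Type II): Q = -0.965·√(gD⁵h_f/L)·ln[ε/(3.7D) + √(3.17ν²L/(gD³h_f))]
√(gD⁵h_f/L) = √(9.81·0.313⁵·12.2/1520) = 0.01538
ε/(3.7D) = 6.48×10^-5; √(3.17ν²L/(gD³h_f)) = 5.62×10^-5
Q = -0.965·0.01538·ln(1.209×10^-4) = 0.1339 m³/s
Check: V = 1.74 m/s, Re = 3.51×10^5, f = 0.01636, h_f = 12.3 m ≈ 12.2 m ✓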